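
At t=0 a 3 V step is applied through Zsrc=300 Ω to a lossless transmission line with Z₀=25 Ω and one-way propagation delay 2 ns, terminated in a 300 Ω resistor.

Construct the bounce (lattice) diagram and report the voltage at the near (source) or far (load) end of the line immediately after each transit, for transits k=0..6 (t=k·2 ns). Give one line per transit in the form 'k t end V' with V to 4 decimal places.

0 0 source 0.2308
1 2 load 0.4260
2 4 source 0.5913
3 6 load 0.7311
4 8 source 0.8494
5 10 load 0.9495
6 12 source 1.0342

Γ_L=0.846154, Γ_S=0.846154; launch V₁=3·25/325=0.230769
k=0 src: V=0.2308
k=1 load: inc=0.230769, refl=0.230769·0.846154=0.1953; V=0.000000+0.230769+0.195266=0.4260
k=2 src: inc=0.195266, refl=0.195266·0.846154=0.1652; V=0.230769+0.195266+0.165225=0.5913
k=3 load: inc=0.165225, refl=0.165225·0.846154=0.1398; V=0.426036+0.165225+0.139806=0.7311
k=4 src: inc=0.139806, refl=0.139806·0.846154=0.1183; V=0.591261+0.139806+0.118297=0.8494
k=5 load: inc=0.118297, refl=0.118297·0.846154=0.1001; V=0.731067+0.118297+0.100098=0.9495
k=6 src: inc=0.100098, refl=0.100098·0.846154=0.0847; V=0.849364+0.100098+0.084698=1.0342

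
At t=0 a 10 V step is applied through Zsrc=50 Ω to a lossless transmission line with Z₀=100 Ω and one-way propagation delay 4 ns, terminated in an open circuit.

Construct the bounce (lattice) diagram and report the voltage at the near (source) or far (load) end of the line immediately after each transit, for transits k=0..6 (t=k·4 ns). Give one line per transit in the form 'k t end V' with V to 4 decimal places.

0 0 source 6.6667
1 4 load 13.3333
2 8 source 11.1111
3 12 load 8.8889
4 16 source 9.6296
5 20 load 10.3704
6 24 source 10.1235

Γ_L=1.000000, Γ_S=-0.333333; launch V₁=10·100/150=6.666667
k=0 src: V=6.6667
k=1 load: inc=6.666667, refl=6.666667·1.000000=6.6667; V=0.000000+6.666667+6.666667=13.3333
k=2 src: inc=6.666667, refl=6.666667·-0.333333=-2.2222; V=6.666667+6.666667+-2.222222=11.1111
k=3 load: inc=-2.222222, refl=-2.222222·1.000000=-2.2222; V=13.333333+-2.222222+-2.222222=8.8889
k=4 src: inc=-2.222222, refl=-2.222222·-0.333333=0.7407; V=11.111111+-2.222222+0.740741=9.6296
k=5 load: inc=0.740741, refl=0.740741·1.000000=0.7407; V=8.888889+0.740741+0.740741=10.3704
k=6 src: inc=0.740741, refl=0.740741·-0.333333=-0.2469; V=9.629630+0.740741+-0.246914=10.1235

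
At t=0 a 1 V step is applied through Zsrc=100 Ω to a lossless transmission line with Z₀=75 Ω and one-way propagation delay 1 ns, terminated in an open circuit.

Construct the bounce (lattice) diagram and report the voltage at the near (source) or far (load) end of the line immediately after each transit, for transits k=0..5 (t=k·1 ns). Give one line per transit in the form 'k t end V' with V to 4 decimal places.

0 0 source 0.4286
1 1 load 0.8571
2 2 source 0.9184
3 3 load 0.9796
4 4 source 0.9883
5 5 load 0.9971

Γ_L=1.000000, Γ_S=0.142857; launch V₁=1·75/175=0.428571
k=0 src: V=0.4286
k=1 load: inc=0.428571, refl=0.428571·1.000000=0.4286; V=0.000000+0.428571+0.428571=0.8571
k=2 src: inc=0.428571, refl=0.428571·0.142857=0.0612; V=0.428571+0.428571+0.061224=0.9184
k=3 load: inc=0.061224, refl=0.061224·1.000000=0.0612; V=0.857143+0.061224+0.061224=0.9796
k=4 src: inc=0.061224, refl=0.061224·0.142857=0.0087; V=0.918367+0.061224+0.008746=0.9883
k=5 load: inc=0.008746, refl=0.008746·1.000000=0.0087; V=0.979592+0.008746+0.008746=0.9971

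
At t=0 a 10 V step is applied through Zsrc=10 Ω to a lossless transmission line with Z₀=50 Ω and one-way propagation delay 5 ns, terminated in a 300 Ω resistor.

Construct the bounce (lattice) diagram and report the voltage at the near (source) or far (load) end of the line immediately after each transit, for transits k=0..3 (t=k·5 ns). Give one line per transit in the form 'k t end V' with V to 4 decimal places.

Γ_L=0.714286, Γ_S=-0.666667; launch V₁=10·50/60=8.333333
k=0 src: V=8.3333
k=1 load: inc=8.333333, refl=8.333333·0.714286=5.9524; V=0.000000+8.333333+5.952381=14.2857
k=2 src: inc=5.952381, refl=5.952381·-0.666667=-3.9683; V=8.333333+5.952381+-3.968254=10.3175
k=3 load: inc=-3.968254, refl=-3.968254·0.714286=-2.8345; V=14.285714+-3.968254+-2.834467=7.4830

0 0 source 8.3333
1 5 load 14.2857
2 10 source 10.3175
3 15 load 7.4830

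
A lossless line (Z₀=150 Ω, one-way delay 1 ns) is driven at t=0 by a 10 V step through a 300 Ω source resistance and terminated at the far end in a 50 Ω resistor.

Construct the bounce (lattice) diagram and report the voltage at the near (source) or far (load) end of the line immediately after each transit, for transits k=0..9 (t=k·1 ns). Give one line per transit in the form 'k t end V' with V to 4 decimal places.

0 0 source 3.3333
1 1 load 1.6667
2 2 source 1.1111
3 3 load 1.3889
4 4 source 1.4815
5 5 load 1.4352
6 6 source 1.4198
7 7 load 1.4275
8 8 source 1.4300
9 9 load 1.4288

Γ_L=-0.500000, Γ_S=0.333333; launch V₁=10·150/450=3.333333
k=0 src: V=3.3333
k=1 load: inc=3.333333, refl=3.333333·-0.500000=-1.6667; V=0.000000+3.333333+-1.666667=1.6667
k=2 src: inc=-1.666667, refl=-1.666667·0.333333=-0.5556; V=3.333333+-1.666667+-0.555556=1.1111
k=3 load: inc=-0.555556, refl=-0.555556·-0.500000=0.2778; V=1.666667+-0.555556+0.277778=1.3889
k=4 src: inc=0.277778, refl=0.277778·0.333333=0.0926; V=1.111111+0.277778+0.092593=1.4815
k=5 load: inc=0.092593, refl=0.092593·-0.500000=-0.0463; V=1.388889+0.092593+-0.046296=1.4352
k=6 src: inc=-0.046296, refl=-0.046296·0.333333=-0.0154; V=1.481481+-0.046296+-0.015432=1.4198
k=7 load: inc=-0.015432, refl=-0.015432·-0.500000=0.0077; V=1.435185+-0.015432+0.007716=1.4275
k=8 src: inc=0.007716, refl=0.007716·0.333333=0.0026; V=1.419753+0.007716+0.002572=1.4300
k=9 load: inc=0.002572, refl=0.002572·-0.500000=-0.0013; V=1.427469+0.002572+-0.001286=1.4288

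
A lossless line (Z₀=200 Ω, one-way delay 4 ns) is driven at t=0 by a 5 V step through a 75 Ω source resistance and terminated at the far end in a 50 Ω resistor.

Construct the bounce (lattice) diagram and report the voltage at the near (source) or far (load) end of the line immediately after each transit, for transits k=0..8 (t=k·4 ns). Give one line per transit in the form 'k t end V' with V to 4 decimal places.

Γ_L=-0.600000, Γ_S=-0.454545; launch V₁=5·200/275=3.636364
k=0 src: V=3.6364
k=1 load: inc=3.636364, refl=3.636364·-0.600000=-2.1818; V=0.000000+3.636364+-2.181818=1.4545
k=2 src: inc=-2.181818, refl=-2.181818·-0.454545=0.9917; V=3.636364+-2.181818+0.991736=2.4463
k=3 load: inc=0.991736, refl=0.991736·-0.600000=-0.5950; V=1.454545+0.991736+-0.595041=1.8512
k=4 src: inc=-0.595041, refl=-0.595041·-0.454545=0.2705; V=2.446281+-0.595041+0.270473=2.1217
k=5 load: inc=0.270473, refl=0.270473·-0.600000=-0.1623; V=1.851240+0.270473+-0.162284=1.9594
k=6 src: inc=-0.162284, refl=-0.162284·-0.454545=0.0738; V=2.121713+-0.162284+0.073765=2.0332
k=7 load: inc=0.073765, refl=0.073765·-0.600000=-0.0443; V=1.959429+0.073765+-0.044259=1.9889
k=8 src: inc=-0.044259, refl=-0.044259·-0.454545=0.0201; V=2.033194+-0.044259+0.020118=2.0091

0 0 source 3.6364
1 4 load 1.4545
2 8 source 2.4463
3 12 load 1.8512
4 16 source 2.1217
5 20 load 1.9594
6 24 source 2.0332
7 28 load 1.9889
8 32 source 2.0091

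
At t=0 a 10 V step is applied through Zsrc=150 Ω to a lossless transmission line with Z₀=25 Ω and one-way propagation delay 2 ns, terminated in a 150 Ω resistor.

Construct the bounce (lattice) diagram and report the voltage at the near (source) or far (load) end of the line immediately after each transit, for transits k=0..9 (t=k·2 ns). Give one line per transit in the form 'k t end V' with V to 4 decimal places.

Γ_L=0.714286, Γ_S=0.714286; launch V₁=10·25/175=1.428571
k=0 src: V=1.4286
k=1 load: inc=1.428571, refl=1.428571·0.714286=1.0204; V=0.000000+1.428571+1.020408=2.4490
k=2 src: inc=1.020408, refl=1.020408·0.714286=0.7289; V=1.428571+1.020408+0.728863=3.1778
k=3 load: inc=0.728863, refl=0.728863·0.714286=0.5206; V=2.448980+0.728863+0.520616=3.6985
k=4 src: inc=0.520616, refl=0.520616·0.714286=0.3719; V=3.177843+0.520616+0.371869=4.0703
k=5 load: inc=0.371869, refl=0.371869·0.714286=0.2656; V=3.698459+0.371869+0.265621=4.3359
k=6 src: inc=0.265621, refl=0.265621·0.714286=0.1897; V=4.070328+0.265621+0.189729=4.5257
k=7 load: inc=0.189729, refl=0.189729·0.714286=0.1355; V=4.335948+0.189729+0.135521=4.6612
k=8 src: inc=0.135521, refl=0.135521·0.714286=0.0968; V=4.525677+0.135521+0.096801=4.7580
k=9 load: inc=0.096801, refl=0.096801·0.714286=0.0691; V=4.661198+0.096801+0.069143=4.8271

0 0 source 1.4286
1 2 load 2.4490
2 4 source 3.1778
3 6 load 3.6985
4 8 source 4.0703
5 10 load 4.3359
6 12 source 4.5257
7 14 load 4.6612
8 16 source 4.7580
9 18 load 4.8271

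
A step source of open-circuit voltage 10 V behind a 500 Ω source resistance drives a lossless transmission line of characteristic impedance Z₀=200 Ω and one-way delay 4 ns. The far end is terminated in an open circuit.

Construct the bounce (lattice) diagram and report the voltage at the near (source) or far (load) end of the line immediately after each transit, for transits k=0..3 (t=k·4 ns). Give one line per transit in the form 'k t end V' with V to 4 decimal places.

0 0 source 2.8571
1 4 load 5.7143
2 8 source 6.9388
3 12 load 8.1633

Γ_L=1.000000, Γ_S=0.428571; launch V₁=10·200/700=2.857143
k=0 src: V=2.8571
k=1 load: inc=2.857143, refl=2.857143·1.000000=2.8571; V=0.000000+2.857143+2.857143=5.7143
k=2 src: inc=2.857143, refl=2.857143·0.428571=1.2245; V=2.857143+2.857143+1.224490=6.9388
k=3 load: inc=1.224490, refl=1.224490·1.000000=1.2245; V=5.714286+1.224490+1.224490=8.1633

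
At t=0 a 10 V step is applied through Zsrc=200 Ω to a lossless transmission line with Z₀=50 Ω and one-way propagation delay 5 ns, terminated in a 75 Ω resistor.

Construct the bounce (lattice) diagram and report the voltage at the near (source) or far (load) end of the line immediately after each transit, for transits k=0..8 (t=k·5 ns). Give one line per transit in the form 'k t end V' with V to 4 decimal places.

0 0 source 2.0000
1 5 load 2.4000
2 10 source 2.6400
3 15 load 2.6880
4 20 source 2.7168
5 25 load 2.7226
6 30 source 2.7260
7 35 load 2.7267
8 40 source 2.7271

Γ_L=0.200000, Γ_S=0.600000; launch V₁=10·50/250=2.000000
k=0 src: V=2.0000
k=1 load: inc=2.000000, refl=2.000000·0.200000=0.4000; V=0.000000+2.000000+0.400000=2.4000
k=2 src: inc=0.400000, refl=0.400000·0.600000=0.2400; V=2.000000+0.400000+0.240000=2.6400
k=3 load: inc=0.240000, refl=0.240000·0.200000=0.0480; V=2.400000+0.240000+0.048000=2.6880
k=4 src: inc=0.048000, refl=0.048000·0.600000=0.0288; V=2.640000+0.048000+0.028800=2.7168
k=5 load: inc=0.028800, refl=0.028800·0.200000=0.0058; V=2.688000+0.028800+0.005760=2.7226
k=6 src: inc=0.005760, refl=0.005760·0.600000=0.0035; V=2.716800+0.005760+0.003456=2.7260
k=7 load: inc=0.003456, refl=0.003456·0.200000=0.0007; V=2.722560+0.003456+0.000691=2.7267
k=8 src: inc=0.000691, refl=0.000691·0.600000=0.0004; V=2.726016+0.000691+0.000415=2.7271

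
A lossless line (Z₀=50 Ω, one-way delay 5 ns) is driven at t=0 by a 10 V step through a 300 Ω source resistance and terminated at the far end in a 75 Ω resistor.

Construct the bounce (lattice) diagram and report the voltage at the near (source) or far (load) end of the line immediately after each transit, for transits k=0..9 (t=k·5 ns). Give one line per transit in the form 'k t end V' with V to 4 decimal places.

0 0 source 1.4286
1 5 load 1.7143
2 10 source 1.9184
3 15 load 1.9592
4 20 source 1.9883
5 25 load 1.9942
6 30 source 1.9983
7 35 load 1.9992
8 40 source 1.9998
9 45 load 1.9999

Γ_L=0.200000, Γ_S=0.714286; launch V₁=10·50/350=1.428571
k=0 src: V=1.4286
k=1 load: inc=1.428571, refl=1.428571·0.200000=0.2857; V=0.000000+1.428571+0.285714=1.7143
k=2 src: inc=0.285714, refl=0.285714·0.714286=0.2041; V=1.428571+0.285714+0.204082=1.9184
k=3 load: inc=0.204082, refl=0.204082·0.200000=0.0408; V=1.714286+0.204082+0.040816=1.9592
k=4 src: inc=0.040816, refl=0.040816·0.714286=0.0292; V=1.918367+0.040816+0.029155=1.9883
k=5 load: inc=0.029155, refl=0.029155·0.200000=0.0058; V=1.959184+0.029155+0.005831=1.9942
k=6 src: inc=0.005831, refl=0.005831·0.714286=0.0042; V=1.988338+0.005831+0.004165=1.9983
k=7 load: inc=0.004165, refl=0.004165·0.200000=0.0008; V=1.994169+0.004165+0.000833=1.9992
k=8 src: inc=0.000833, refl=0.000833·0.714286=0.0006; V=1.998334+0.000833+0.000595=1.9998
k=9 load: inc=0.000595, refl=0.000595·0.200000=0.0001; V=1.999167+0.000595+0.000119=1.9999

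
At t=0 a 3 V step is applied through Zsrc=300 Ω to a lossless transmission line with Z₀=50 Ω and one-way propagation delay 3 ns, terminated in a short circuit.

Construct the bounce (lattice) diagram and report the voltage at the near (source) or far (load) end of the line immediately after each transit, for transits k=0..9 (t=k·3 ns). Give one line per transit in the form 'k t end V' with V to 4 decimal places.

Γ_L=-1.000000, Γ_S=0.714286; launch V₁=3·50/350=0.428571
k=0 src: V=0.4286
k=1 load: inc=0.428571, refl=0.428571·-1.000000=-0.4286; V=0.000000+0.428571+-0.428571=0.0000
k=2 src: inc=-0.428571, refl=-0.428571·0.714286=-0.3061; V=0.428571+-0.428571+-0.306122=-0.3061
k=3 load: inc=-0.306122, refl=-0.306122·-1.000000=0.3061; V=0.000000+-0.306122+0.306122=0.0000
k=4 src: inc=0.306122, refl=0.306122·0.714286=0.2187; V=-0.306122+0.306122+0.218659=0.2187
k=5 load: inc=0.218659, refl=0.218659·-1.000000=-0.2187; V=0.000000+0.218659+-0.218659=0.0000
k=6 src: inc=-0.218659, refl=-0.218659·0.714286=-0.1562; V=0.218659+-0.218659+-0.156185=-0.1562
k=7 load: inc=-0.156185, refl=-0.156185·-1.000000=0.1562; V=0.000000+-0.156185+0.156185=0.0000
k=8 src: inc=0.156185, refl=0.156185·0.714286=0.1116; V=-0.156185+0.156185+0.111561=0.1116
k=9 load: inc=0.111561, refl=0.111561·-1.000000=-0.1116; V=0.000000+0.111561+-0.111561=0.0000

0 0 source 0.4286
1 3 load 0.0000
2 6 source -0.3061
3 9 load 0.0000
4 12 source 0.2187
5 15 load 0.0000
6 18 source -0.1562
7 21 load 0.0000
8 24 source 0.1116
9 27 load 0.0000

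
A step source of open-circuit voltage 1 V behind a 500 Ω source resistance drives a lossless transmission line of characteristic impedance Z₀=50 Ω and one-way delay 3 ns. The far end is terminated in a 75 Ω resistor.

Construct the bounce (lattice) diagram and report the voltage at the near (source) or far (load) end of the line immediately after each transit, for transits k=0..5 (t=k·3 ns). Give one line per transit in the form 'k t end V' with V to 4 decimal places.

0 0 source 0.0909
1 3 load 0.1091
2 6 source 0.1240
3 9 load 0.1269
4 12 source 0.1294
5 15 load 0.1299

Γ_L=0.200000, Γ_S=0.818182; launch V₁=1·50/550=0.090909
k=0 src: V=0.0909
k=1 load: inc=0.090909, refl=0.090909·0.200000=0.0182; V=0.000000+0.090909+0.018182=0.1091
k=2 src: inc=0.018182, refl=0.018182·0.818182=0.0149; V=0.090909+0.018182+0.014876=0.1240
k=3 load: inc=0.014876, refl=0.014876·0.200000=0.0030; V=0.109091+0.014876+0.002975=0.1269
k=4 src: inc=0.002975, refl=0.002975·0.818182=0.0024; V=0.123967+0.002975+0.002434=0.1294
k=5 load: inc=0.002434, refl=0.002434·0.200000=0.0005; V=0.126942+0.002434+0.000487=0.1299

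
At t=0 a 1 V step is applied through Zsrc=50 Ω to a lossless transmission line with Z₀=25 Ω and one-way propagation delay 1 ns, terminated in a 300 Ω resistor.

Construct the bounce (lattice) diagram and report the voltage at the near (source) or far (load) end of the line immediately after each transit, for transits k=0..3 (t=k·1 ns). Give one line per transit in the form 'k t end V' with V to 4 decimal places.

Γ_L=0.846154, Γ_S=0.333333; launch V₁=1·25/75=0.333333
k=0 src: V=0.3333
k=1 load: inc=0.333333, refl=0.333333·0.846154=0.2821; V=0.000000+0.333333+0.282051=0.6154
k=2 src: inc=0.282051, refl=0.282051·0.333333=0.0940; V=0.333333+0.282051+0.094017=0.7094
k=3 load: inc=0.094017, refl=0.094017·0.846154=0.0796; V=0.615385+0.094017+0.079553=0.7890

0 0 source 0.3333
1 1 load 0.6154
2 2 source 0.7094
3 3 load 0.7890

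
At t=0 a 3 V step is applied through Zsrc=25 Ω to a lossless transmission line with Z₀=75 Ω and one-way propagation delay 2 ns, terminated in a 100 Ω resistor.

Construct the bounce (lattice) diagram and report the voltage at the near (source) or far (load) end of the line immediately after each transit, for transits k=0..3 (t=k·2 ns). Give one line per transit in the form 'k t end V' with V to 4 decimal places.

0 0 source 2.2500
1 2 load 2.5714
2 4 source 2.4107
3 6 load 2.3878

Γ_L=0.142857, Γ_S=-0.500000; launch V₁=3·75/100=2.250000
k=0 src: V=2.2500
k=1 load: inc=2.250000, refl=2.250000·0.142857=0.3214; V=0.000000+2.250000+0.321429=2.5714
k=2 src: inc=0.321429, refl=0.321429·-0.500000=-0.1607; V=2.250000+0.321429+-0.160714=2.4107
k=3 load: inc=-0.160714, refl=-0.160714·0.142857=-0.0230; V=2.571429+-0.160714+-0.022959=2.3878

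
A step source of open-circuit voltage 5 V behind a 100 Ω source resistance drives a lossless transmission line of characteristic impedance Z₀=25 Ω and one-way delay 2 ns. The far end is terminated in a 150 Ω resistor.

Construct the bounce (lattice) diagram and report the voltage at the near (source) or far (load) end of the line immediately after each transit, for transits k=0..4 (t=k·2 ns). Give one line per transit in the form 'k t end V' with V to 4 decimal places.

0 0 source 1.0000
1 2 load 1.7143
2 4 source 2.1429
3 6 load 2.4490
4 8 source 2.6327

Γ_L=0.714286, Γ_S=0.600000; launch V₁=5·25/125=1.000000
k=0 src: V=1.0000
k=1 load: inc=1.000000, refl=1.000000·0.714286=0.7143; V=0.000000+1.000000+0.714286=1.7143
k=2 src: inc=0.714286, refl=0.714286·0.600000=0.4286; V=1.000000+0.714286+0.428571=2.1429
k=3 load: inc=0.428571, refl=0.428571·0.714286=0.3061; V=1.714286+0.428571+0.306122=2.4490
k=4 src: inc=0.306122, refl=0.306122·0.600000=0.1837; V=2.142857+0.306122+0.183673=2.6327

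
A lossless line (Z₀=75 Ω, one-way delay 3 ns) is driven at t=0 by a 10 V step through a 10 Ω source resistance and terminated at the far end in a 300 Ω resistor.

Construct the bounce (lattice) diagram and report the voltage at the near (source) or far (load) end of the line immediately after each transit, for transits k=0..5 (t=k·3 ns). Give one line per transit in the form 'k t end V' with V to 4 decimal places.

Γ_L=0.600000, Γ_S=-0.764706; launch V₁=10·75/85=8.823529
k=0 src: V=8.8235
k=1 load: inc=8.823529, refl=8.823529·0.600000=5.2941; V=0.000000+8.823529+5.294118=14.1176
k=2 src: inc=5.294118, refl=5.294118·-0.764706=-4.0484; V=8.823529+5.294118+-4.048443=10.0692
k=3 load: inc=-4.048443, refl=-4.048443·0.600000=-2.4291; V=14.117647+-4.048443+-2.429066=7.6401
k=4 src: inc=-2.429066, refl=-2.429066·-0.764706=1.8575; V=10.069204+-2.429066+1.857521=9.4977
k=5 load: inc=1.857521, refl=1.857521·0.600000=1.1145; V=7.640138+1.857521+1.114513=10.6122

0 0 source 8.8235
1 3 load 14.1176
2 6 source 10.0692
3 9 load 7.6401
4 12 source 9.4977
5 15 load 10.6122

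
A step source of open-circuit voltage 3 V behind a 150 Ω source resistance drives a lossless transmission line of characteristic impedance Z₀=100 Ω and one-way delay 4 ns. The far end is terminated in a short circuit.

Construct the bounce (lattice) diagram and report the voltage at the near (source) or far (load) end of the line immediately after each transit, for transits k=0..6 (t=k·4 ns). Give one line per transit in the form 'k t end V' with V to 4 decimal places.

Γ_L=-1.000000, Γ_S=0.200000; launch V₁=3·100/250=1.200000
k=0 src: V=1.2000
k=1 load: inc=1.200000, refl=1.200000·-1.000000=-1.2000; V=0.000000+1.200000+-1.200000=0.0000
k=2 src: inc=-1.200000, refl=-1.200000·0.200000=-0.2400; V=1.200000+-1.200000+-0.240000=-0.2400
k=3 load: inc=-0.240000, refl=-0.240000·-1.000000=0.2400; V=0.000000+-0.240000+0.240000=0.0000
k=4 src: inc=0.240000, refl=0.240000·0.200000=0.0480; V=-0.240000+0.240000+0.048000=0.0480
k=5 load: inc=0.048000, refl=0.048000·-1.000000=-0.0480; V=0.000000+0.048000+-0.048000=0.0000
k=6 src: inc=-0.048000, refl=-0.048000·0.200000=-0.0096; V=0.048000+-0.048000+-0.009600=-0.0096

0 0 source 1.2000
1 4 load 0.0000
2 8 source -0.2400
3 12 load 0.0000
4 16 source 0.0480
5 20 load 0.0000
6 24 source -0.0096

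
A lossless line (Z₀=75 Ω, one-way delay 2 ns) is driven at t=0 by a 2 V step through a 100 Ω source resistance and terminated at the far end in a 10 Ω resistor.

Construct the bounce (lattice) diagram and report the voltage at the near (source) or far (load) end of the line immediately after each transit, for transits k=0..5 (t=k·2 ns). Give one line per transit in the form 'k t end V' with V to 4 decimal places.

Γ_L=-0.764706, Γ_S=0.142857; launch V₁=2·75/175=0.857143
k=0 src: V=0.8571
k=1 load: inc=0.857143, refl=0.857143·-0.764706=-0.6555; V=0.000000+0.857143+-0.655462=0.2017
k=2 src: inc=-0.655462, refl=-0.655462·0.142857=-0.0936; V=0.857143+-0.655462+-0.093637=0.1080
k=3 load: inc=-0.093637, refl=-0.093637·-0.764706=0.0716; V=0.201681+-0.093637+0.071605=0.1796
k=4 src: inc=0.071605, refl=0.071605·0.142857=0.0102; V=0.108043+0.071605+0.010229=0.1899
k=5 load: inc=0.010229, refl=0.010229·-0.764706=-0.0078; V=0.179648+0.010229+-0.007822=0.1821

0 0 source 0.8571
1 2 load 0.2017
2 4 source 0.1080
3 6 load 0.1796
4 8 source 0.1899
5 10 load 0.1821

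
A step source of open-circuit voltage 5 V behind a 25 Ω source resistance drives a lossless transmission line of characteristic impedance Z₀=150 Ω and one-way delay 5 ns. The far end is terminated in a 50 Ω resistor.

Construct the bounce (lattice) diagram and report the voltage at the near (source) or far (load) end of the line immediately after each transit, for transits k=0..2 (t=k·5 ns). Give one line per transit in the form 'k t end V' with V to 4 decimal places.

Γ_L=-0.500000, Γ_S=-0.714286; launch V₁=5·150/175=4.285714
k=0 src: V=4.2857
k=1 load: inc=4.285714, refl=4.285714·-0.500000=-2.1429; V=0.000000+4.285714+-2.142857=2.1429
k=2 src: inc=-2.142857, refl=-2.142857·-0.714286=1.5306; V=4.285714+-2.142857+1.530612=3.6735

0 0 source 4.2857
1 5 load 2.1429
2 10 source 3.6735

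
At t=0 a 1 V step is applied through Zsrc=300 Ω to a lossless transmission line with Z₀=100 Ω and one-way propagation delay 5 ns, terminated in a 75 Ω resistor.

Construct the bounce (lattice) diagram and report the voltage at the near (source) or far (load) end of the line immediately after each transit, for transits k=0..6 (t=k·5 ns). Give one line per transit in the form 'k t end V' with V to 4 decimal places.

Γ_L=-0.142857, Γ_S=0.500000; launch V₁=1·100/400=0.250000
k=0 src: V=0.2500
k=1 load: inc=0.250000, refl=0.250000·-0.142857=-0.0357; V=0.000000+0.250000+-0.035714=0.2143
k=2 src: inc=-0.035714, refl=-0.035714·0.500000=-0.0179; V=0.250000+-0.035714+-0.017857=0.1964
k=3 load: inc=-0.017857, refl=-0.017857·-0.142857=0.0026; V=0.214286+-0.017857+0.002551=0.1990
k=4 src: inc=0.002551, refl=0.002551·0.500000=0.0013; V=0.196429+0.002551+0.001276=0.2003
k=5 load: inc=0.001276, refl=0.001276·-0.142857=-0.0002; V=0.198980+0.001276+-0.000182=0.2001
k=6 src: inc=-0.000182, refl=-0.000182·0.500000=-0.0001; V=0.200255+-0.000182+-0.000091=0.2000

0 0 source 0.2500
1 5 load 0.2143
2 10 source 0.1964
3 15 load 0.1990
4 20 source 0.2003
5 25 load 0.2001
6 30 source 0.2000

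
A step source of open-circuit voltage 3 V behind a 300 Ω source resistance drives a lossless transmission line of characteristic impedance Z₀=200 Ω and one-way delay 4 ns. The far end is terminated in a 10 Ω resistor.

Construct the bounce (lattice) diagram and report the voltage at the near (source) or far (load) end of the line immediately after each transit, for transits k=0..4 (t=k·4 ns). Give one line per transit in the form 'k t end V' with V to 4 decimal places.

0 0 source 1.2000
1 4 load 0.1143
2 8 source -0.1029
3 12 load 0.0936
4 16 source 0.1329

Γ_L=-0.904762, Γ_S=0.200000; launch V₁=3·200/500=1.200000
k=0 src: V=1.2000
k=1 load: inc=1.200000, refl=1.200000·-0.904762=-1.0857; V=0.000000+1.200000+-1.085714=0.1143
k=2 src: inc=-1.085714, refl=-1.085714·0.200000=-0.2171; V=1.200000+-1.085714+-0.217143=-0.1029
k=3 load: inc=-0.217143, refl=-0.217143·-0.904762=0.1965; V=0.114286+-0.217143+0.196463=0.0936
k=4 src: inc=0.196463, refl=0.196463·0.200000=0.0393; V=-0.102857+0.196463+0.039293=0.1329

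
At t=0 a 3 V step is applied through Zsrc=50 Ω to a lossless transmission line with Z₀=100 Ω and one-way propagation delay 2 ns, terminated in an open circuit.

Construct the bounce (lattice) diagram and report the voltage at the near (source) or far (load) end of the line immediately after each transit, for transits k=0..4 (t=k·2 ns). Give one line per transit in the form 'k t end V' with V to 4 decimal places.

0 0 source 2.0000
1 2 load 4.0000
2 4 source 3.3333
3 6 load 2.6667
4 8 source 2.8889

Γ_L=1.000000, Γ_S=-0.333333; launch V₁=3·100/150=2.000000
k=0 src: V=2.0000
k=1 load: inc=2.000000, refl=2.000000·1.000000=2.0000; V=0.000000+2.000000+2.000000=4.0000
k=2 src: inc=2.000000, refl=2.000000·-0.333333=-0.6667; V=2.000000+2.000000+-0.666667=3.3333
k=3 load: inc=-0.666667, refl=-0.666667·1.000000=-0.6667; V=4.000000+-0.666667+-0.666667=2.6667
k=4 src: inc=-0.666667, refl=-0.666667·-0.333333=0.2222; V=3.333333+-0.666667+0.222222=2.8889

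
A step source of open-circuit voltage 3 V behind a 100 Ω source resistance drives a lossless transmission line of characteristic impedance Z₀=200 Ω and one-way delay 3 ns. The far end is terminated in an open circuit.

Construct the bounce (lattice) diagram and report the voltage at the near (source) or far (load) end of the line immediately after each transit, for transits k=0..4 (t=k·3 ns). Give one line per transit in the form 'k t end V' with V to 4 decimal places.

0 0 source 2.0000
1 3 load 4.0000
2 6 source 3.3333
3 9 load 2.6667
4 12 source 2.8889

Γ_L=1.000000, Γ_S=-0.333333; launch V₁=3·200/300=2.000000
k=0 src: V=2.0000
k=1 load: inc=2.000000, refl=2.000000·1.000000=2.0000; V=0.000000+2.000000+2.000000=4.0000
k=2 src: inc=2.000000, refl=2.000000·-0.333333=-0.6667; V=2.000000+2.000000+-0.666667=3.3333
k=3 load: inc=-0.666667, refl=-0.666667·1.000000=-0.6667; V=4.000000+-0.666667+-0.666667=2.6667
k=4 src: inc=-0.666667, refl=-0.666667·-0.333333=0.2222; V=3.333333+-0.666667+0.222222=2.8889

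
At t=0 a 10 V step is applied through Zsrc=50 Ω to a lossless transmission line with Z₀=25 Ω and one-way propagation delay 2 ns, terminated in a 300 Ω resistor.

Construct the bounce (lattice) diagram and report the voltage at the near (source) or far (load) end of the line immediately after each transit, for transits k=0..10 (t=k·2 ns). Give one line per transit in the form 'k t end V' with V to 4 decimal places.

0 0 source 3.3333
1 2 load 6.1538
2 4 source 7.0940
3 6 load 7.8895
4 8 source 8.1547
5 10 load 8.3791
6 12 source 8.4539
7 14 load 8.5172
8 16 source 8.5383
9 18 load 8.5561
10 20 source 8.5621

Γ_L=0.846154, Γ_S=0.333333; launch V₁=10·25/75=3.333333
k=0 src: V=3.3333
k=1 load: inc=3.333333, refl=3.333333·0.846154=2.8205; V=0.000000+3.333333+2.820513=6.1538
k=2 src: inc=2.820513, refl=2.820513·0.333333=0.9402; V=3.333333+2.820513+0.940171=7.0940
k=3 load: inc=0.940171, refl=0.940171·0.846154=0.7955; V=6.153846+0.940171+0.795529=7.8895
k=4 src: inc=0.795529, refl=0.795529·0.333333=0.2652; V=7.094017+0.795529+0.265176=8.1547
k=5 load: inc=0.265176, refl=0.265176·0.846154=0.2244; V=7.889546+0.265176+0.224380=8.3791
k=6 src: inc=0.224380, refl=0.224380·0.333333=0.0748; V=8.154723+0.224380+0.074793=8.4539
k=7 load: inc=0.074793, refl=0.074793·0.846154=0.0633; V=8.379103+0.074793+0.063287=8.5172
k=8 src: inc=0.063287, refl=0.063287·0.333333=0.0211; V=8.453896+0.063287+0.021096=8.5383
k=9 load: inc=0.021096, refl=0.021096·0.846154=0.0179; V=8.517183+0.021096+0.017850=8.5561
k=10 src: inc=0.017850, refl=0.017850·0.333333=0.0060; V=8.538278+0.017850+0.005950=8.5621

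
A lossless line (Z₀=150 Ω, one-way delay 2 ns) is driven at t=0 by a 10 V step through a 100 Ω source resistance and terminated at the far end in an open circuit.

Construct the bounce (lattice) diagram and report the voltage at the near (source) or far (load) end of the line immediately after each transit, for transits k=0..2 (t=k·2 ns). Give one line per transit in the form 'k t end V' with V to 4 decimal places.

0 0 source 6.0000
1 2 load 12.0000
2 4 source 10.8000

Γ_L=1.000000, Γ_S=-0.200000; launch V₁=10·150/250=6.000000
k=0 src: V=6.0000
k=1 load: inc=6.000000, refl=6.000000·1.000000=6.0000; V=0.000000+6.000000+6.000000=12.0000
k=2 src: inc=6.000000, refl=6.000000·-0.200000=-1.2000; V=6.000000+6.000000+-1.200000=10.8000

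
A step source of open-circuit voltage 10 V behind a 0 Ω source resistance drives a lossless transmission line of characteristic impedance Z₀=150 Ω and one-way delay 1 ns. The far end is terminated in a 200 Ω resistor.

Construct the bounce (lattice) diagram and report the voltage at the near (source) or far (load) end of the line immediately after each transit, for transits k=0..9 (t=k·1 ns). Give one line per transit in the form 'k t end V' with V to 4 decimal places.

0 0 source 10.0000
1 1 load 11.4286
2 2 source 10.0000
3 3 load 9.7959
4 4 source 10.0000
5 5 load 10.0292
6 6 source 10.0000
7 7 load 9.9958
8 8 source 10.0000
9 9 load 10.0006

Γ_L=0.142857, Γ_S=-1.000000; launch V₁=10·150/150=10.000000
k=0 src: V=10.0000
k=1 load: inc=10.000000, refl=10.000000·0.142857=1.4286; V=0.000000+10.000000+1.428571=11.4286
k=2 src: inc=1.428571, refl=1.428571·-1.000000=-1.4286; V=10.000000+1.428571+-1.428571=10.0000
k=3 load: inc=-1.428571, refl=-1.428571·0.142857=-0.2041; V=11.428571+-1.428571+-0.204082=9.7959
k=4 src: inc=-0.204082, refl=-0.204082·-1.000000=0.2041; V=10.000000+-0.204082+0.204082=10.0000
k=5 load: inc=0.204082, refl=0.204082·0.142857=0.0292; V=9.795918+0.204082+0.029155=10.0292
k=6 src: inc=0.029155, refl=0.029155·-1.000000=-0.0292; V=10.000000+0.029155+-0.029155=10.0000
k=7 load: inc=-0.029155, refl=-0.029155·0.142857=-0.0042; V=10.029155+-0.029155+-0.004165=9.9958
k=8 src: inc=-0.004165, refl=-0.004165·-1.000000=0.0042; V=10.000000+-0.004165+0.004165=10.0000
k=9 load: inc=0.004165, refl=0.004165·0.142857=0.0006; V=9.995835+0.004165+0.000595=10.0006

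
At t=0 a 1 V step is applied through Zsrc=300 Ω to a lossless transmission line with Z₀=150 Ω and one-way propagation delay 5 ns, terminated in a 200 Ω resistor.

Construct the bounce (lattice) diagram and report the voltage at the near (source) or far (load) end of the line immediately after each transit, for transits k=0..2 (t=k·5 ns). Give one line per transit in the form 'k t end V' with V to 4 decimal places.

Γ_L=0.142857, Γ_S=0.333333; launch V₁=1·150/450=0.333333
k=0 src: V=0.3333
k=1 load: inc=0.333333, refl=0.333333·0.142857=0.0476; V=0.000000+0.333333+0.047619=0.3810
k=2 src: inc=0.047619, refl=0.047619·0.333333=0.0159; V=0.333333+0.047619+0.015873=0.3968

0 0 source 0.3333
1 5 load 0.3810
2 10 source 0.3968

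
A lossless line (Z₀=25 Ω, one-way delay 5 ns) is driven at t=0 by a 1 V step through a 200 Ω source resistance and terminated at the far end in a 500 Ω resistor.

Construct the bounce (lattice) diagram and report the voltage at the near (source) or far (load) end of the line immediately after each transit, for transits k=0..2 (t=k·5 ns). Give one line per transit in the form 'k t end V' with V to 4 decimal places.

0 0 source 0.1111
1 5 load 0.2116
2 10 source 0.2898

Γ_L=0.904762, Γ_S=0.777778; launch V₁=1·25/225=0.111111
k=0 src: V=0.1111
k=1 load: inc=0.111111, refl=0.111111·0.904762=0.1005; V=0.000000+0.111111+0.100529=0.2116
k=2 src: inc=0.100529, refl=0.100529·0.777778=0.0782; V=0.111111+0.100529+0.078189=0.2898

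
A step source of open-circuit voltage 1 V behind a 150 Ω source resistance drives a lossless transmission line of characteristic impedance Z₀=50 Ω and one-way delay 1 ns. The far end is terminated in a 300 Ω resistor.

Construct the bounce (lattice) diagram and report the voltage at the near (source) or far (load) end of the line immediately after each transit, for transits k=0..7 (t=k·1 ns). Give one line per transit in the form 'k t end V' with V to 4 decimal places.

Γ_L=0.714286, Γ_S=0.500000; launch V₁=1·50/200=0.250000
k=0 src: V=0.2500
k=1 load: inc=0.250000, refl=0.250000·0.714286=0.1786; V=0.000000+0.250000+0.178571=0.4286
k=2 src: inc=0.178571, refl=0.178571·0.500000=0.0893; V=0.250000+0.178571+0.089286=0.5179
k=3 load: inc=0.089286, refl=0.089286·0.714286=0.0638; V=0.428571+0.089286+0.063776=0.5816
k=4 src: inc=0.063776, refl=0.063776·0.500000=0.0319; V=0.517857+0.063776+0.031888=0.6135
k=5 load: inc=0.031888, refl=0.031888·0.714286=0.0228; V=0.581633+0.031888+0.022777=0.6363
k=6 src: inc=0.022777, refl=0.022777·0.500000=0.0114; V=0.613520+0.022777+0.011388=0.6477
k=7 load: inc=0.011388, refl=0.011388·0.714286=0.0081; V=0.636297+0.011388+0.008135=0.6558

0 0 source 0.2500
1 1 load 0.4286
2 2 source 0.5179
3 3 load 0.5816
4 4 source 0.6135
5 5 load 0.6363
6 6 source 0.6477
7 7 load 0.6558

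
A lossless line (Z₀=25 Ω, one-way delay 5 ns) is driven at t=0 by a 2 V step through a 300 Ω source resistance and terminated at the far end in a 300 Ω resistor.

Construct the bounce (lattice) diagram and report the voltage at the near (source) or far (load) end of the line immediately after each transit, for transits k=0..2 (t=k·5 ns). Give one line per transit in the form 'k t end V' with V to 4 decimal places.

0 0 source 0.1538
1 5 load 0.2840
2 10 source 0.3942

Γ_L=0.846154, Γ_S=0.846154; launch V₁=2·25/325=0.153846
k=0 src: V=0.1538
k=1 load: inc=0.153846, refl=0.153846·0.846154=0.1302; V=0.000000+0.153846+0.130178=0.2840
k=2 src: inc=0.130178, refl=0.130178·0.846154=0.1102; V=0.153846+0.130178+0.110150=0.3942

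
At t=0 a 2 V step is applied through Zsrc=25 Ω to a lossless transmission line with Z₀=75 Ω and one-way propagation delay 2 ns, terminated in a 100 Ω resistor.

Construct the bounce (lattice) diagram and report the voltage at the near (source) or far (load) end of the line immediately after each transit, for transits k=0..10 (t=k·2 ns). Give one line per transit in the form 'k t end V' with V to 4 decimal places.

0 0 source 1.5000
1 2 load 1.7143
2 4 source 1.6071
3 6 load 1.5918
4 8 source 1.5995
5 10 load 1.6006
6 12 source 1.6000
7 14 load 1.6000
8 16 source 1.6000
9 18 load 1.6000
10 20 source 1.6000

Γ_L=0.142857, Γ_S=-0.500000; launch V₁=2·75/100=1.500000
k=0 src: V=1.5000
k=1 load: inc=1.500000, refl=1.500000·0.142857=0.2143; V=0.000000+1.500000+0.214286=1.7143
k=2 src: inc=0.214286, refl=0.214286·-0.500000=-0.1071; V=1.500000+0.214286+-0.107143=1.6071
k=3 load: inc=-0.107143, refl=-0.107143·0.142857=-0.0153; V=1.714286+-0.107143+-0.015306=1.5918
k=4 src: inc=-0.015306, refl=-0.015306·-0.500000=0.0077; V=1.607143+-0.015306+0.007653=1.5995
k=5 load: inc=0.007653, refl=0.007653·0.142857=0.0011; V=1.591837+0.007653+0.001093=1.6006
k=6 src: inc=0.001093, refl=0.001093·-0.500000=-0.0005; V=1.599490+0.001093+-0.000547=1.6000
k=7 load: inc=-0.000547, refl=-0.000547·0.142857=-0.0001; V=1.600583+-0.000547+-0.000078=1.6000
k=8 src: inc=-0.000078, refl=-0.000078·-0.500000=0.0000; V=1.600036+-0.000078+0.000039=1.6000
k=9 load: inc=0.000039, refl=0.000039·0.142857=0.0000; V=1.599958+0.000039+0.000006=1.6000
k=10 src: inc=0.000006, refl=0.000006·-0.500000=-0.0000; V=1.599997+0.000006+-0.000003=1.6000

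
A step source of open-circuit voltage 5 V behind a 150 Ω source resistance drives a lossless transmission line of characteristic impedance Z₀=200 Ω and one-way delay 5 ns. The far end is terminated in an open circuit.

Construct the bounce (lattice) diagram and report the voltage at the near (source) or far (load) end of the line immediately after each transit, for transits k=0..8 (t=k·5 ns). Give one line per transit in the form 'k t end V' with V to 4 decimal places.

Γ_L=1.000000, Γ_S=-0.142857; launch V₁=5·200/350=2.857143
k=0 src: V=2.8571
k=1 load: inc=2.857143, refl=2.857143·1.000000=2.8571; V=0.000000+2.857143+2.857143=5.7143
k=2 src: inc=2.857143, refl=2.857143·-0.142857=-0.4082; V=2.857143+2.857143+-0.408163=5.3061
k=3 load: inc=-0.408163, refl=-0.408163·1.000000=-0.4082; V=5.714286+-0.408163+-0.408163=4.8980
k=4 src: inc=-0.408163, refl=-0.408163·-0.142857=0.0583; V=5.306122+-0.408163+0.058309=4.9563
k=5 load: inc=0.058309, refl=0.058309·1.000000=0.0583; V=4.897959+0.058309+0.058309=5.0146
k=6 src: inc=0.058309, refl=0.058309·-0.142857=-0.0083; V=4.956268+0.058309+-0.008330=5.0062
k=7 load: inc=-0.008330, refl=-0.008330·1.000000=-0.0083; V=5.014577+-0.008330+-0.008330=4.9979
k=8 src: inc=-0.008330, refl=-0.008330·-0.142857=0.0012; V=5.006247+-0.008330+0.001190=4.9991

0 0 source 2.8571
1 5 load 5.7143
2 10 source 5.3061
3 15 load 4.8980
4 20 source 4.9563
5 25 load 5.0146
6 30 source 5.0062
7 35 load 4.9979
8 40 source 4.9991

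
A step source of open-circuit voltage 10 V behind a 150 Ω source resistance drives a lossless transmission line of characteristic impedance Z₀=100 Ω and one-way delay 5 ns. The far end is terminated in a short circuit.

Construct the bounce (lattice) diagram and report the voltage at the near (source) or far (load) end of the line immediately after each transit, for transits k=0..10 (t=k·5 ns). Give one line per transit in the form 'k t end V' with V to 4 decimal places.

Γ_L=-1.000000, Γ_S=0.200000; launch V₁=10·100/250=4.000000
k=0 src: V=4.0000
k=1 load: inc=4.000000, refl=4.000000·-1.000000=-4.0000; V=0.000000+4.000000+-4.000000=0.0000
k=2 src: inc=-4.000000, refl=-4.000000·0.200000=-0.8000; V=4.000000+-4.000000+-0.800000=-0.8000
k=3 load: inc=-0.800000, refl=-0.800000·-1.000000=0.8000; V=0.000000+-0.800000+0.800000=0.0000
k=4 src: inc=0.800000, refl=0.800000·0.200000=0.1600; V=-0.800000+0.800000+0.160000=0.1600
k=5 load: inc=0.160000, refl=0.160000·-1.000000=-0.1600; V=0.000000+0.160000+-0.160000=0.0000
k=6 src: inc=-0.160000, refl=-0.160000·0.200000=-0.0320; V=0.160000+-0.160000+-0.032000=-0.0320
k=7 load: inc=-0.032000, refl=-0.032000·-1.000000=0.0320; V=0.000000+-0.032000+0.032000=0.0000
k=8 src: inc=0.032000, refl=0.032000·0.200000=0.0064; V=-0.032000+0.032000+0.006400=0.0064
k=9 load: inc=0.006400, refl=0.006400·-1.000000=-0.0064; V=0.000000+0.006400+-0.006400=0.0000
k=10 src: inc=-0.006400, refl=-0.006400·0.200000=-0.0013; V=0.006400+-0.006400+-0.001280=-0.0013

0 0 source 4.0000
1 5 load 0.0000
2 10 source -0.8000
3 15 load 0.0000
4 20 source 0.1600
5 25 load 0.0000
6 30 source -0.0320
7 35 load 0.0000
8 40 source 0.0064
9 45 load 0.0000
10 50 source -0.0013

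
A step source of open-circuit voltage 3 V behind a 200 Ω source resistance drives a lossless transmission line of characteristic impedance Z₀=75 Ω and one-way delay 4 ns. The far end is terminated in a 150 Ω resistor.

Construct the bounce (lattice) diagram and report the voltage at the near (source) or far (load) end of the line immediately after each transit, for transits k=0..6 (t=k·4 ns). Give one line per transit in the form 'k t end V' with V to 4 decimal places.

Γ_L=0.333333, Γ_S=0.454545; launch V₁=3·75/275=0.818182
k=0 src: V=0.8182
k=1 load: inc=0.818182, refl=0.818182·0.333333=0.2727; V=0.000000+0.818182+0.272727=1.0909
k=2 src: inc=0.272727, refl=0.272727·0.454545=0.1240; V=0.818182+0.272727+0.123967=1.2149
k=3 load: inc=0.123967, refl=0.123967·0.333333=0.0413; V=1.090909+0.123967+0.041322=1.2562
k=4 src: inc=0.041322, refl=0.041322·0.454545=0.0188; V=1.214876+0.041322+0.018783=1.2750
k=5 load: inc=0.018783, refl=0.018783·0.333333=0.0063; V=1.256198+0.018783+0.006261=1.2812
k=6 src: inc=0.006261, refl=0.006261·0.454545=0.0028; V=1.274981+0.006261+0.002846=1.2841

0 0 source 0.8182
1 4 load 1.0909
2 8 source 1.2149
3 12 load 1.2562
4 16 source 1.2750
5 20 load 1.2812
6 24 source 1.2841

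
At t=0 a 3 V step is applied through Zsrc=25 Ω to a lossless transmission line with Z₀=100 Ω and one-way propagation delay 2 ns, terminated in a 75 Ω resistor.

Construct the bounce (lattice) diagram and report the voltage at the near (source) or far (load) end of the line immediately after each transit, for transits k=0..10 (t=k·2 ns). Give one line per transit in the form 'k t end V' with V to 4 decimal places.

Γ_L=-0.142857, Γ_S=-0.600000; launch V₁=3·100/125=2.400000
k=0 src: V=2.4000
k=1 load: inc=2.400000, refl=2.400000·-0.142857=-0.3429; V=0.000000+2.400000+-0.342857=2.0571
k=2 src: inc=-0.342857, refl=-0.342857·-0.600000=0.2057; V=2.400000+-0.342857+0.205714=2.2629
k=3 load: inc=0.205714, refl=0.205714·-0.142857=-0.0294; V=2.057143+0.205714+-0.029388=2.2335
k=4 src: inc=-0.029388, refl=-0.029388·-0.600000=0.0176; V=2.262857+-0.029388+0.017633=2.2511
k=5 load: inc=0.017633, refl=0.017633·-0.142857=-0.0025; V=2.233469+0.017633+-0.002519=2.2486
k=6 src: inc=-0.002519, refl=-0.002519·-0.600000=0.0015; V=2.251102+-0.002519+0.001511=2.2501
k=7 load: inc=0.001511, refl=0.001511·-0.142857=-0.0002; V=2.248583+0.001511+-0.000216=2.2499
k=8 src: inc=-0.000216, refl=-0.000216·-0.600000=0.0001; V=2.250094+-0.000216+0.000130=2.2500
k=9 load: inc=0.000130, refl=0.000130·-0.142857=-0.0000; V=2.249879+0.000130+-0.000019=2.2500
k=10 src: inc=-0.000019, refl=-0.000019·-0.600000=0.0000; V=2.250008+-0.000019+0.000011=2.2500

0 0 source 2.4000
1 2 load 2.0571
2 4 source 2.2629
3 6 load 2.2335
4 8 source 2.2511
5 10 load 2.2486
6 12 source 2.2501
7 14 load 2.2499
8 16 source 2.2500
9 18 load 2.2500
10 20 source 2.2500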